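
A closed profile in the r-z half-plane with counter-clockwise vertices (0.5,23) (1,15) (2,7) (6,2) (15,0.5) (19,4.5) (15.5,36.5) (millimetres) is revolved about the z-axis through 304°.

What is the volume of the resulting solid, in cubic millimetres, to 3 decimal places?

Profile (r,z), 7 vertices: (0.5,23) (1,15) (2,7) (6,2) (15,0.5) (19,4.5) (15.5,36.5)
edge 0: (0.5,23)→(1,15)  cross = 0.5·15 − 1·23 = -15.5000; (r_i+r_j)·cross = 1.5·-15.5000 = -23.2500
edge 1: (1,15)→(2,7)  cross = 1·7 − 2·15 = -23.0000; (r_i+r_j)·cross = 3·-23.0000 = -69.0000
edge 2: (2,7)→(6,2)  cross = 2·2 − 6·7 = -38.0000; (r_i+r_j)·cross = 8·-38.0000 = -304.0000
edge 3: (6,2)→(15,0.5)  cross = 6·0.5 − 15·2 = -27.0000; (r_i+r_j)·cross = 21·-27.0000 = -567.0000
edge 4: (15,0.5)→(19,4.5)  cross = 15·4.5 − 19·0.5 = 58.0000; (r_i+r_j)·cross = 34·58.0000 = 1972.0000
edge 5: (19,4.5)→(15.5,36.5)  cross = 19·36.5 − 15.5·4.5 = 623.7500; (r_i+r_j)·cross = 34.5·623.7500 = 21519.3750
edge 6: (15.5,36.5)→(0.5,23)  cross = 15.5·23 − 0.5·36.5 = 338.2500; (r_i+r_j)·cross = 16·338.2500 = 5412.0000
Σcross = 916.5000 → A = |Σcross|/2 = 458.2500 mm²
Σ(r_i+r_j)·cross = 27940.1250 → first moment M = |Σ|/6 = 4656.6875
R_c = M/A = 4656.6875/458.2500 = 10.1619 mm
θ = 304° = 5.305801 rad
V = θ·R_c·A = 5.305801·10.1619·458.2500 = 24707.457 mm³

Volume = 24707.457 mm³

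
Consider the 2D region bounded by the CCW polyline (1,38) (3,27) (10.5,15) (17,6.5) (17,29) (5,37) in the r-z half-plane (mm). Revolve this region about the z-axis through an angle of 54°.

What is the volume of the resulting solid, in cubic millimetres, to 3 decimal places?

Volume = 2492.481 mm³

Profile (r,z), 6 vertices: (1,38) (3,27) (10.5,15) (17,6.5) (17,29) (5,37)
edge 0: (1,38)→(3,27)  cross = 1·27 − 3·38 = -87.0000; (r_i+r_j)·cross = 4·-87.0000 = -348.0000
edge 1: (3,27)→(10.5,15)  cross = 3·15 − 10.5·27 = -238.5000; (r_i+r_j)·cross = 13.5·-238.5000 = -3219.7500
edge 2: (10.5,15)→(17,6.5)  cross = 10.5·6.5 − 17·15 = -186.7500; (r_i+r_j)·cross = 27.5·-186.7500 = -5135.6250
edge 3: (17,6.5)→(17,29)  cross = 17·29 − 17·6.5 = 382.5000; (r_i+r_j)·cross = 34·382.5000 = 13005.0000
edge 4: (17,29)→(5,37)  cross = 17·37 − 5·29 = 484.0000; (r_i+r_j)·cross = 22·484.0000 = 10648.0000
edge 5: (5,37)→(1,38)  cross = 5·38 − 1·37 = 153.0000; (r_i+r_j)·cross = 6·153.0000 = 918.0000
Σcross = 507.2500 → A = |Σcross|/2 = 253.6250 mm²
Σ(r_i+r_j)·cross = 15867.6250 → first moment M = |Σ|/6 = 2644.6042
R_c = M/A = 2644.6042/253.6250 = 10.4272 mm
θ = 54° = 0.942478 rad
V = θ·R_c·A = 0.942478·10.4272·253.6250 = 2492.481 mm³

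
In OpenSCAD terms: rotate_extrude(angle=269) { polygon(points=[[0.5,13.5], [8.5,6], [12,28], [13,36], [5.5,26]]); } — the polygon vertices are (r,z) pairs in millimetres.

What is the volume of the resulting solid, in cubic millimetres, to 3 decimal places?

Profile (r,z), 5 vertices: (0.5,13.5) (8.5,6) (12,28) (13,36) (5.5,26)
edge 0: (0.5,13.5)→(8.5,6)  cross = 0.5·6 − 8.5·13.5 = -111.7500; (r_i+r_j)·cross = 9·-111.7500 = -1005.7500
edge 1: (8.5,6)→(12,28)  cross = 8.5·28 − 12·6 = 166.0000; (r_i+r_j)·cross = 20.5·166.0000 = 3403.0000
edge 2: (12,28)→(13,36)  cross = 12·36 − 13·28 = 68.0000; (r_i+r_j)·cross = 25·68.0000 = 1700.0000
edge 3: (13,36)→(5.5,26)  cross = 13·26 − 5.5·36 = 140.0000; (r_i+r_j)·cross = 18.5·140.0000 = 2590.0000
edge 4: (5.5,26)→(0.5,13.5)  cross = 5.5·13.5 − 0.5·26 = 61.2500; (r_i+r_j)·cross = 6·61.2500 = 367.5000
Σcross = 323.5000 → A = |Σcross|/2 = 161.7500 mm²
Σ(r_i+r_j)·cross = 7054.7500 → first moment M = |Σ|/6 = 1175.7917
R_c = M/A = 1175.7917/161.7500 = 7.2692 mm
θ = 269° = 4.694936 rad
V = θ·R_c·A = 4.694936·7.2692·161.7500 = 5520.266 mm³

Volume = 5520.266 mm³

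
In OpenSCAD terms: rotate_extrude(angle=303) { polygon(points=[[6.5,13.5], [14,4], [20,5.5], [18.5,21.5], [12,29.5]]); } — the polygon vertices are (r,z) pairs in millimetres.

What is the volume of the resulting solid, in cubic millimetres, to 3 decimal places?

Profile (r,z), 5 vertices: (6.5,13.5) (14,4) (20,5.5) (18.5,21.5) (12,29.5)
edge 0: (6.5,13.5)→(14,4)  cross = 6.5·4 − 14·13.5 = -163.0000; (r_i+r_j)·cross = 20.5·-163.0000 = -3341.5000
edge 1: (14,4)→(20,5.5)  cross = 14·5.5 − 20·4 = -3.0000; (r_i+r_j)·cross = 34·-3.0000 = -102.0000
edge 2: (20,5.5)→(18.5,21.5)  cross = 20·21.5 − 18.5·5.5 = 328.2500; (r_i+r_j)·cross = 38.5·328.2500 = 12637.6250
edge 3: (18.5,21.5)→(12,29.5)  cross = 18.5·29.5 − 12·21.5 = 287.7500; (r_i+r_j)·cross = 30.5·287.7500 = 8776.3750
edge 4: (12,29.5)→(6.5,13.5)  cross = 12·13.5 − 6.5·29.5 = -29.7500; (r_i+r_j)·cross = 18.5·-29.7500 = -550.3750
Σcross = 420.2500 → A = |Σcross|/2 = 210.1250 mm²
Σ(r_i+r_j)·cross = 17420.1250 → first moment M = |Σ|/6 = 2903.3542
R_c = M/A = 2903.3542/210.1250 = 13.8173 mm
θ = 303° = 5.288348 rad
V = θ·R_c·A = 5.288348·13.8173·210.1250 = 15353.946 mm³

Volume = 15353.946 mm³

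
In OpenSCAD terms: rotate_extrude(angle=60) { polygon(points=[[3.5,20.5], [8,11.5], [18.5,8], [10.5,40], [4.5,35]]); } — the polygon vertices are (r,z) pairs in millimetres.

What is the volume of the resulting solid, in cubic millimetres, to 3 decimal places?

Volume = 2832.582 mm³

Profile (r,z), 5 vertices: (3.5,20.5) (8,11.5) (18.5,8) (10.5,40) (4.5,35)
edge 0: (3.5,20.5)→(8,11.5)  cross = 3.5·11.5 − 8·20.5 = -123.7500; (r_i+r_j)·cross = 11.5·-123.7500 = -1423.1250
edge 1: (8,11.5)→(18.5,8)  cross = 8·8 − 18.5·11.5 = -148.7500; (r_i+r_j)·cross = 26.5·-148.7500 = -3941.8750
edge 2: (18.5,8)→(10.5,40)  cross = 18.5·40 − 10.5·8 = 656.0000; (r_i+r_j)·cross = 29·656.0000 = 19024.0000
edge 3: (10.5,40)→(4.5,35)  cross = 10.5·35 − 4.5·40 = 187.5000; (r_i+r_j)·cross = 15·187.5000 = 2812.5000
edge 4: (4.5,35)→(3.5,20.5)  cross = 4.5·20.5 − 3.5·35 = -30.2500; (r_i+r_j)·cross = 8·-30.2500 = -242.0000
Σcross = 540.7500 → A = |Σcross|/2 = 270.3750 mm²
Σ(r_i+r_j)·cross = 16229.5000 → first moment M = |Σ|/6 = 2704.9167
R_c = M/A = 2704.9167/270.3750 = 10.0043 mm
θ = 60° = 1.047198 rad
V = θ·R_c·A = 1.047198·10.0043·270.3750 = 2832.582 mm³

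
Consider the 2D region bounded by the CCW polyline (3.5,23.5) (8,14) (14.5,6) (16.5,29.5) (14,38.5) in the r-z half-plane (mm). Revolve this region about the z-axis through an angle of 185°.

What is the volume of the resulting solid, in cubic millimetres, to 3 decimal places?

Profile (r,z), 5 vertices: (3.5,23.5) (8,14) (14.5,6) (16.5,29.5) (14,38.5)
edge 0: (3.5,23.5)→(8,14)  cross = 3.5·14 − 8·23.5 = -139.0000; (r_i+r_j)·cross = 11.5·-139.0000 = -1598.5000
edge 1: (8,14)→(14.5,6)  cross = 8·6 − 14.5·14 = -155.0000; (r_i+r_j)·cross = 22.5·-155.0000 = -3487.5000
edge 2: (14.5,6)→(16.5,29.5)  cross = 14.5·29.5 − 16.5·6 = 328.7500; (r_i+r_j)·cross = 31·328.7500 = 10191.2500
edge 3: (16.5,29.5)→(14,38.5)  cross = 16.5·38.5 − 14·29.5 = 222.2500; (r_i+r_j)·cross = 30.5·222.2500 = 6778.6250
edge 4: (14,38.5)→(3.5,23.5)  cross = 14·23.5 − 3.5·38.5 = 194.2500; (r_i+r_j)·cross = 17.5·194.2500 = 3399.3750
Σcross = 451.2500 → A = |Σcross|/2 = 225.6250 mm²
Σ(r_i+r_j)·cross = 15283.2500 → first moment M = |Σ|/6 = 2547.2083
R_c = M/A = 2547.2083/225.6250 = 11.2896 mm
θ = 185° = 3.228859 rad
V = θ·R_c·A = 3.228859·11.2896·225.6250 = 8224.577 mm³

Volume = 8224.577 mm³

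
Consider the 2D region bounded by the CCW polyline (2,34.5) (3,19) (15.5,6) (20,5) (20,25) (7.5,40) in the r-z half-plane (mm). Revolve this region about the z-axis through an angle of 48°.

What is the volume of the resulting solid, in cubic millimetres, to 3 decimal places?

Profile (r,z), 6 vertices: (2,34.5) (3,19) (15.5,6) (20,5) (20,25) (7.5,40)
edge 0: (2,34.5)→(3,19)  cross = 2·19 − 3·34.5 = -65.5000; (r_i+r_j)·cross = 5·-65.5000 = -327.5000
edge 1: (3,19)→(15.5,6)  cross = 3·6 − 15.5·19 = -276.5000; (r_i+r_j)·cross = 18.5·-276.5000 = -5115.2500
edge 2: (15.5,6)→(20,5)  cross = 15.5·5 − 20·6 = -42.5000; (r_i+r_j)·cross = 35.5·-42.5000 = -1508.7500
edge 3: (20,5)→(20,25)  cross = 20·25 − 20·5 = 400.0000; (r_i+r_j)·cross = 40·400.0000 = 16000.0000
edge 4: (20,25)→(7.5,40)  cross = 20·40 − 7.5·25 = 612.5000; (r_i+r_j)·cross = 27.5·612.5000 = 16843.7500
edge 5: (7.5,40)→(2,34.5)  cross = 7.5·34.5 − 2·40 = 178.7500; (r_i+r_j)·cross = 9.5·178.7500 = 1698.1250
Σcross = 806.7500 → A = |Σcross|/2 = 403.3750 mm²
Σ(r_i+r_j)·cross = 27590.3750 → first moment M = |Σ|/6 = 4598.3958
R_c = M/A = 4598.3958/403.3750 = 11.3998 mm
θ = 48° = 0.837758 rad
V = θ·R_c·A = 0.837758·11.3998·403.3750 = 3852.343 mm³

Volume = 3852.343 mm³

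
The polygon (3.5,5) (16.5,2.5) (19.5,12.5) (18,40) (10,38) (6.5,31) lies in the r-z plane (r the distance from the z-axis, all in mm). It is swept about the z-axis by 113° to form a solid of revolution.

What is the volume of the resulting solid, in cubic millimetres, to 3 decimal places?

Profile (r,z), 6 vertices: (3.5,5) (16.5,2.5) (19.5,12.5) (18,40) (10,38) (6.5,31)
edge 0: (3.5,5)→(16.5,2.5)  cross = 3.5·2.5 − 16.5·5 = -73.7500; (r_i+r_j)·cross = 20·-73.7500 = -1475.0000
edge 1: (16.5,2.5)→(19.5,12.5)  cross = 16.5·12.5 − 19.5·2.5 = 157.5000; (r_i+r_j)·cross = 36·157.5000 = 5670.0000
edge 2: (19.5,12.5)→(18,40)  cross = 19.5·40 − 18·12.5 = 555.0000; (r_i+r_j)·cross = 37.5·555.0000 = 20812.5000
edge 3: (18,40)→(10,38)  cross = 18·38 − 10·40 = 284.0000; (r_i+r_j)·cross = 28·284.0000 = 7952.0000
edge 4: (10,38)→(6.5,31)  cross = 10·31 − 6.5·38 = 63.0000; (r_i+r_j)·cross = 16.5·63.0000 = 1039.5000
edge 5: (6.5,31)→(3.5,5)  cross = 6.5·5 − 3.5·31 = -76.0000; (r_i+r_j)·cross = 10·-76.0000 = -760.0000
Σcross = 909.7500 → A = |Σcross|/2 = 454.8750 mm²
Σ(r_i+r_j)·cross = 33239.0000 → first moment M = |Σ|/6 = 5539.8333
R_c = M/A = 5539.8333/454.8750 = 12.1788 mm
θ = 113° = 1.972222 rad
V = θ·R_c·A = 1.972222·12.1788·454.8750 = 10925.781 mm³

Volume = 10925.781 mm³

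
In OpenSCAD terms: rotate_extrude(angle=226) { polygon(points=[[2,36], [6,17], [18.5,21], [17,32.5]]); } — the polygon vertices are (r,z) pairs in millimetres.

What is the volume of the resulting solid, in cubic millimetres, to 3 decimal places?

Profile (r,z), 4 vertices: (2,36) (6,17) (18.5,21) (17,32.5)
edge 0: (2,36)→(6,17)  cross = 2·17 − 6·36 = -182.0000; (r_i+r_j)·cross = 8·-182.0000 = -1456.0000
edge 1: (6,17)→(18.5,21)  cross = 6·21 − 18.5·17 = -188.5000; (r_i+r_j)·cross = 24.5·-188.5000 = -4618.2500
edge 2: (18.5,21)→(17,32.5)  cross = 18.5·32.5 − 17·21 = 244.2500; (r_i+r_j)·cross = 35.5·244.2500 = 8670.8750
edge 3: (17,32.5)→(2,36)  cross = 17·36 − 2·32.5 = 547.0000; (r_i+r_j)·cross = 19·547.0000 = 10393.0000
Σcross = 420.7500 → A = |Σcross|/2 = 210.3750 mm²
Σ(r_i+r_j)·cross = 12989.6250 → first moment M = |Σ|/6 = 2164.9375
R_c = M/A = 2164.9375/210.3750 = 10.2908 mm
θ = 226° = 3.944444 rad
V = θ·R_c·A = 3.944444·10.2908·210.3750 = 8539.475 mm³

Volume = 8539.475 mm³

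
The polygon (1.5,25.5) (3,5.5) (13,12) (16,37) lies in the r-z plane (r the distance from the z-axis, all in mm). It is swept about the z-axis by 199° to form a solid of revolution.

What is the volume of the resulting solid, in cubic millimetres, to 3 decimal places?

Volume = 7915.796 mm³

Profile (r,z), 4 vertices: (1.5,25.5) (3,5.5) (13,12) (16,37)
edge 0: (1.5,25.5)→(3,5.5)  cross = 1.5·5.5 − 3·25.5 = -68.2500; (r_i+r_j)·cross = 4.5·-68.2500 = -307.1250
edge 1: (3,5.5)→(13,12)  cross = 3·12 − 13·5.5 = -35.5000; (r_i+r_j)·cross = 16·-35.5000 = -568.0000
edge 2: (13,12)→(16,37)  cross = 13·37 − 16·12 = 289.0000; (r_i+r_j)·cross = 29·289.0000 = 8381.0000
edge 3: (16,37)→(1.5,25.5)  cross = 16·25.5 − 1.5·37 = 352.5000; (r_i+r_j)·cross = 17.5·352.5000 = 6168.7500
Σcross = 537.7500 → A = |Σcross|/2 = 268.8750 mm²
Σ(r_i+r_j)·cross = 13674.6250 → first moment M = |Σ|/6 = 2279.1042
R_c = M/A = 2279.1042/268.8750 = 8.4764 mm
θ = 199° = 3.473205 rad
V = θ·R_c·A = 3.473205·8.4764·268.8750 = 7915.796 mm³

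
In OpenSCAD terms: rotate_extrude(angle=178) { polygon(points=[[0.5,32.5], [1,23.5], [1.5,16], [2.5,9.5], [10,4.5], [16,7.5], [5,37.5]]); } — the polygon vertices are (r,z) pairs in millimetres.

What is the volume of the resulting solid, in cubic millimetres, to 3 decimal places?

Profile (r,z), 7 vertices: (0.5,32.5) (1,23.5) (1.5,16) (2.5,9.5) (10,4.5) (16,7.5) (5,37.5)
edge 0: (0.5,32.5)→(1,23.5)  cross = 0.5·23.5 − 1·32.5 = -20.7500; (r_i+r_j)·cross = 1.5·-20.7500 = -31.1250
edge 1: (1,23.5)→(1.5,16)  cross = 1·16 − 1.5·23.5 = -19.2500; (r_i+r_j)·cross = 2.5·-19.2500 = -48.1250
edge 2: (1.5,16)→(2.5,9.5)  cross = 1.5·9.5 − 2.5·16 = -25.7500; (r_i+r_j)·cross = 4·-25.7500 = -103.0000
edge 3: (2.5,9.5)→(10,4.5)  cross = 2.5·4.5 − 10·9.5 = -83.7500; (r_i+r_j)·cross = 12.5·-83.7500 = -1046.8750
edge 4: (10,4.5)→(16,7.5)  cross = 10·7.5 − 16·4.5 = 3.0000; (r_i+r_j)·cross = 26·3.0000 = 78.0000
edge 5: (16,7.5)→(5,37.5)  cross = 16·37.5 − 5·7.5 = 562.5000; (r_i+r_j)·cross = 21·562.5000 = 11812.5000
edge 6: (5,37.5)→(0.5,32.5)  cross = 5·32.5 − 0.5·37.5 = 143.7500; (r_i+r_j)·cross = 5.5·143.7500 = 790.6250
Σcross = 559.7500 → A = |Σcross|/2 = 279.8750 mm²
Σ(r_i+r_j)·cross = 11452.0000 → first moment M = |Σ|/6 = 1908.6667
R_c = M/A = 1908.6667/279.8750 = 6.8197 mm
θ = 178° = 3.106686 rad
V = θ·R_c·A = 3.106686·6.8197·279.8750 = 5929.628 mm³

Volume = 5929.628 mm³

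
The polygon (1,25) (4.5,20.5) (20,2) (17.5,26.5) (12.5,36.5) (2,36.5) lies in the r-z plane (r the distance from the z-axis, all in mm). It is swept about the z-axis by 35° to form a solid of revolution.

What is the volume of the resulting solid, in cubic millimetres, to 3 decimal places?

Volume = 2347.211 mm³

Profile (r,z), 6 vertices: (1,25) (4.5,20.5) (20,2) (17.5,26.5) (12.5,36.5) (2,36.5)
edge 0: (1,25)→(4.5,20.5)  cross = 1·20.5 − 4.5·25 = -92.0000; (r_i+r_j)·cross = 5.5·-92.0000 = -506.0000
edge 1: (4.5,20.5)→(20,2)  cross = 4.5·2 − 20·20.5 = -401.0000; (r_i+r_j)·cross = 24.5·-401.0000 = -9824.5000
edge 2: (20,2)→(17.5,26.5)  cross = 20·26.5 − 17.5·2 = 495.0000; (r_i+r_j)·cross = 37.5·495.0000 = 18562.5000
edge 3: (17.5,26.5)→(12.5,36.5)  cross = 17.5·36.5 − 12.5·26.5 = 307.5000; (r_i+r_j)·cross = 30·307.5000 = 9225.0000
edge 4: (12.5,36.5)→(2,36.5)  cross = 12.5·36.5 − 2·36.5 = 383.2500; (r_i+r_j)·cross = 14.5·383.2500 = 5557.1250
edge 5: (2,36.5)→(1,25)  cross = 2·25 − 1·36.5 = 13.5000; (r_i+r_j)·cross = 3·13.5000 = 40.5000
Σcross = 706.2500 → A = |Σcross|/2 = 353.1250 mm²
Σ(r_i+r_j)·cross = 23054.6250 → first moment M = |Σ|/6 = 3842.4375
R_c = M/A = 3842.4375/353.1250 = 10.8812 mm
θ = 35° = 0.610865 rad
V = θ·R_c·A = 0.610865·10.8812·353.1250 = 2347.211 mm³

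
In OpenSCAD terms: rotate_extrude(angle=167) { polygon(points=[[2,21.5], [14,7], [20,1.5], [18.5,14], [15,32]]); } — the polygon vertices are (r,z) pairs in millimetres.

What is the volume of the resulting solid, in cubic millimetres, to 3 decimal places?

Volume = 8872.893 mm³

Profile (r,z), 5 vertices: (2,21.5) (14,7) (20,1.5) (18.5,14) (15,32)
edge 0: (2,21.5)→(14,7)  cross = 2·7 − 14·21.5 = -287.0000; (r_i+r_j)·cross = 16·-287.0000 = -4592.0000
edge 1: (14,7)→(20,1.5)  cross = 14·1.5 − 20·7 = -119.0000; (r_i+r_j)·cross = 34·-119.0000 = -4046.0000
edge 2: (20,1.5)→(18.5,14)  cross = 20·14 − 18.5·1.5 = 252.2500; (r_i+r_j)·cross = 38.5·252.2500 = 9711.6250
edge 3: (18.5,14)→(15,32)  cross = 18.5·32 − 15·14 = 382.0000; (r_i+r_j)·cross = 33.5·382.0000 = 12797.0000
edge 4: (15,32)→(2,21.5)  cross = 15·21.5 − 2·32 = 258.5000; (r_i+r_j)·cross = 17·258.5000 = 4394.5000
Σcross = 486.7500 → A = |Σcross|/2 = 243.3750 mm²
Σ(r_i+r_j)·cross = 18265.1250 → first moment M = |Σ|/6 = 3044.1875
R_c = M/A = 3044.1875/243.3750 = 12.5082 mm
θ = 167° = 2.914700 rad
V = θ·R_c·A = 2.914700·12.5082·243.3750 = 8872.893 mm³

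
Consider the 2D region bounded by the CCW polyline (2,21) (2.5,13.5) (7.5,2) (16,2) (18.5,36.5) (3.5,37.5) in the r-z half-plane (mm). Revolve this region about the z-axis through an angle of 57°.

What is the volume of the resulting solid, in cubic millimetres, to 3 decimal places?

Profile (r,z), 6 vertices: (2,21) (2.5,13.5) (7.5,2) (16,2) (18.5,36.5) (3.5,37.5)
edge 0: (2,21)→(2.5,13.5)  cross = 2·13.5 − 2.5·21 = -25.5000; (r_i+r_j)·cross = 4.5·-25.5000 = -114.7500
edge 1: (2.5,13.5)→(7.5,2)  cross = 2.5·2 − 7.5·13.5 = -96.2500; (r_i+r_j)·cross = 10·-96.2500 = -962.5000
edge 2: (7.5,2)→(16,2)  cross = 7.5·2 − 16·2 = -17.0000; (r_i+r_j)·cross = 23.5·-17.0000 = -399.5000
edge 3: (16,2)→(18.5,36.5)  cross = 16·36.5 − 18.5·2 = 547.0000; (r_i+r_j)·cross = 34.5·547.0000 = 18871.5000
edge 4: (18.5,36.5)→(3.5,37.5)  cross = 18.5·37.5 − 3.5·36.5 = 566.0000; (r_i+r_j)·cross = 22·566.0000 = 12452.0000
edge 5: (3.5,37.5)→(2,21)  cross = 3.5·21 − 2·37.5 = -1.5000; (r_i+r_j)·cross = 5.5·-1.5000 = -8.2500
Σcross = 972.7500 → A = |Σcross|/2 = 486.3750 mm²
Σ(r_i+r_j)·cross = 29838.5000 → first moment M = |Σ|/6 = 4973.0833
R_c = M/A = 4973.0833/486.3750 = 10.2248 mm
θ = 57° = 0.994838 rad
V = θ·R_c·A = 0.994838·10.2248·486.3750 = 4947.411 mm³

Volume = 4947.411 mm³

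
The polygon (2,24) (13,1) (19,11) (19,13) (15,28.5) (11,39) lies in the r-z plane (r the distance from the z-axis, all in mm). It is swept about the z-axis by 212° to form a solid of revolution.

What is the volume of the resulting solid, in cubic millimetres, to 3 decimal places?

Profile (r,z), 6 vertices: (2,24) (13,1) (19,11) (19,13) (15,28.5) (11,39)
edge 0: (2,24)→(13,1)  cross = 2·1 − 13·24 = -310.0000; (r_i+r_j)·cross = 15·-310.0000 = -4650.0000
edge 1: (13,1)→(19,11)  cross = 13·11 − 19·1 = 124.0000; (r_i+r_j)·cross = 32·124.0000 = 3968.0000
edge 2: (19,11)→(19,13)  cross = 19·13 − 19·11 = 38.0000; (r_i+r_j)·cross = 38·38.0000 = 1444.0000
edge 3: (19,13)→(15,28.5)  cross = 19·28.5 − 15·13 = 346.5000; (r_i+r_j)·cross = 34·346.5000 = 11781.0000
edge 4: (15,28.5)→(11,39)  cross = 15·39 − 11·28.5 = 271.5000; (r_i+r_j)·cross = 26·271.5000 = 7059.0000
edge 5: (11,39)→(2,24)  cross = 11·24 − 2·39 = 186.0000; (r_i+r_j)·cross = 13·186.0000 = 2418.0000
Σcross = 656.0000 → A = |Σcross|/2 = 328.0000 mm²
Σ(r_i+r_j)·cross = 22020.0000 → first moment M = |Σ|/6 = 3670.0000
R_c = M/A = 3670.0000/328.0000 = 11.1890 mm
θ = 212° = 3.700098 rad
V = θ·R_c·A = 3.700098·11.1890·328.0000 = 13579.360 mm³

Volume = 13579.360 mm³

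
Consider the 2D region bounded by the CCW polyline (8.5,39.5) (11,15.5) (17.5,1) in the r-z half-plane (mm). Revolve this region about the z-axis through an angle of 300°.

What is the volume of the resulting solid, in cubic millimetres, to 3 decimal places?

Profile (r,z), 3 vertices: (8.5,39.5) (11,15.5) (17.5,1)
edge 0: (8.5,39.5)→(11,15.5)  cross = 8.5·15.5 − 11·39.5 = -302.7500; (r_i+r_j)·cross = 19.5·-302.7500 = -5903.6250
edge 1: (11,15.5)→(17.5,1)  cross = 11·1 − 17.5·15.5 = -260.2500; (r_i+r_j)·cross = 28.5·-260.2500 = -7417.1250
edge 2: (17.5,1)→(8.5,39.5)  cross = 17.5·39.5 − 8.5·1 = 682.7500; (r_i+r_j)·cross = 26·682.7500 = 17751.5000
Σcross = 119.7500 → A = |Σcross|/2 = 59.8750 mm²
Σ(r_i+r_j)·cross = 4430.7500 → first moment M = |Σ|/6 = 738.4583
R_c = M/A = 738.4583/59.8750 = 12.3333 mm
θ = 300° = 5.235988 rad
V = θ·R_c·A = 5.235988·12.3333·59.8750 = 3866.559 mm³

Volume = 3866.559 mm³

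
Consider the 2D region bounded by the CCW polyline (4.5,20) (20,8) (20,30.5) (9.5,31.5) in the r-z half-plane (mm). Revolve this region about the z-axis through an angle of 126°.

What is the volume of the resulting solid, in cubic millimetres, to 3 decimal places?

Profile (r,z), 4 vertices: (4.5,20) (20,8) (20,30.5) (9.5,31.5)
edge 0: (4.5,20)→(20,8)  cross = 4.5·8 − 20·20 = -364.0000; (r_i+r_j)·cross = 24.5·-364.0000 = -8918.0000
edge 1: (20,8)→(20,30.5)  cross = 20·30.5 − 20·8 = 450.0000; (r_i+r_j)·cross = 40·450.0000 = 18000.0000
edge 2: (20,30.5)→(9.5,31.5)  cross = 20·31.5 − 9.5·30.5 = 340.2500; (r_i+r_j)·cross = 29.5·340.2500 = 10037.3750
edge 3: (9.5,31.5)→(4.5,20)  cross = 9.5·20 − 4.5·31.5 = 48.2500; (r_i+r_j)·cross = 14·48.2500 = 675.5000
Σcross = 474.5000 → A = |Σcross|/2 = 237.2500 mm²
Σ(r_i+r_j)·cross = 19794.8750 → first moment M = |Σ|/6 = 3299.1458
R_c = M/A = 3299.1458/237.2500 = 13.9058 mm
θ = 126° = 2.199115 rad
V = θ·R_c·A = 2.199115·13.9058·237.2500 = 7255.201 mm³

Volume = 7255.201 mm³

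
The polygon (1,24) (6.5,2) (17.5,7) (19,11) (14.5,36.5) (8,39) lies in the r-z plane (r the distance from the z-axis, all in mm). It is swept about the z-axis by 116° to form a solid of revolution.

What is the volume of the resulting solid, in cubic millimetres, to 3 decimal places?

Profile (r,z), 6 vertices: (1,24) (6.5,2) (17.5,7) (19,11) (14.5,36.5) (8,39)
edge 0: (1,24)→(6.5,2)  cross = 1·2 − 6.5·24 = -154.0000; (r_i+r_j)·cross = 7.5·-154.0000 = -1155.0000
edge 1: (6.5,2)→(17.5,7)  cross = 6.5·7 − 17.5·2 = 10.5000; (r_i+r_j)·cross = 24·10.5000 = 252.0000
edge 2: (17.5,7)→(19,11)  cross = 17.5·11 − 19·7 = 59.5000; (r_i+r_j)·cross = 36.5·59.5000 = 2171.7500
edge 3: (19,11)→(14.5,36.5)  cross = 19·36.5 − 14.5·11 = 534.0000; (r_i+r_j)·cross = 33.5·534.0000 = 17889.0000
edge 4: (14.5,36.5)→(8,39)  cross = 14.5·39 − 8·36.5 = 273.5000; (r_i+r_j)·cross = 22.5·273.5000 = 6153.7500
edge 5: (8,39)→(1,24)  cross = 8·24 − 1·39 = 153.0000; (r_i+r_j)·cross = 9·153.0000 = 1377.0000
Σcross = 876.5000 → A = |Σcross|/2 = 438.2500 mm²
Σ(r_i+r_j)·cross = 26688.5000 → first moment M = |Σ|/6 = 4448.0833
R_c = M/A = 4448.0833/438.2500 = 10.1496 mm
θ = 116° = 2.024582 rad
V = θ·R_c·A = 2.024582·10.1496·438.2500 = 9005.509 mm³

Volume = 9005.509 mm³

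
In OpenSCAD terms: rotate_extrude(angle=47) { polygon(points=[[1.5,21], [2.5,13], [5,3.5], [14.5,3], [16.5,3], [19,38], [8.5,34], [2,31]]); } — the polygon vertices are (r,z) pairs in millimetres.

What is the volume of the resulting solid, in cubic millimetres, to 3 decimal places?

Profile (r,z), 8 vertices: (1.5,21) (2.5,13) (5,3.5) (14.5,3) (16.5,3) (19,38) (8.5,34) (2,31)
edge 0: (1.5,21)→(2.5,13)  cross = 1.5·13 − 2.5·21 = -33.0000; (r_i+r_j)·cross = 4·-33.0000 = -132.0000
edge 1: (2.5,13)→(5,3.5)  cross = 2.5·3.5 − 5·13 = -56.2500; (r_i+r_j)·cross = 7.5·-56.2500 = -421.8750
edge 2: (5,3.5)→(14.5,3)  cross = 5·3 − 14.5·3.5 = -35.7500; (r_i+r_j)·cross = 19.5·-35.7500 = -697.1250
edge 3: (14.5,3)→(16.5,3)  cross = 14.5·3 − 16.5·3 = -6.0000; (r_i+r_j)·cross = 31·-6.0000 = -186.0000
edge 4: (16.5,3)→(19,38)  cross = 16.5·38 − 19·3 = 570.0000; (r_i+r_j)·cross = 35.5·570.0000 = 20235.0000
edge 5: (19,38)→(8.5,34)  cross = 19·34 − 8.5·38 = 323.0000; (r_i+r_j)·cross = 27.5·323.0000 = 8882.5000
edge 6: (8.5,34)→(2,31)  cross = 8.5·31 − 2·34 = 195.5000; (r_i+r_j)·cross = 10.5·195.5000 = 2052.7500
edge 7: (2,31)→(1.5,21)  cross = 2·21 − 1.5·31 = -4.5000; (r_i+r_j)·cross = 3.5·-4.5000 = -15.7500
Σcross = 953.0000 → A = |Σcross|/2 = 476.5000 mm²
Σ(r_i+r_j)·cross = 29717.5000 → first moment M = |Σ|/6 = 4952.9167
R_c = M/A = 4952.9167/476.5000 = 10.3944 mm
θ = 47° = 0.820305 rad
V = θ·R_c·A = 0.820305·10.3944·476.5000 = 4062.901 mm³

Volume = 4062.901 mm³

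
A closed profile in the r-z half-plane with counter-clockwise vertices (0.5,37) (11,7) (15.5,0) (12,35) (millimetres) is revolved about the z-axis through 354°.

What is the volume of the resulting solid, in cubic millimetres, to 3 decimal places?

Profile (r,z), 4 vertices: (0.5,37) (11,7) (15.5,0) (12,35)
edge 0: (0.5,37)→(11,7)  cross = 0.5·7 − 11·37 = -403.5000; (r_i+r_j)·cross = 11.5·-403.5000 = -4640.2500
edge 1: (11,7)→(15.5,0)  cross = 11·0 − 15.5·7 = -108.5000; (r_i+r_j)·cross = 26.5·-108.5000 = -2875.2500
edge 2: (15.5,0)→(12,35)  cross = 15.5·35 − 12·0 = 542.5000; (r_i+r_j)·cross = 27.5·542.5000 = 14918.7500
edge 3: (12,35)→(0.5,37)  cross = 12·37 − 0.5·35 = 426.5000; (r_i+r_j)·cross = 12.5·426.5000 = 5331.2500
Σcross = 457.0000 → A = |Σcross|/2 = 228.5000 mm²
Σ(r_i+r_j)·cross = 12734.5000 → first moment M = |Σ|/6 = 2122.4167
R_c = M/A = 2122.4167/228.5000 = 9.2885 mm
θ = 354° = 6.178466 rad
V = θ·R_c·A = 6.178466·9.2885·228.5000 = 13113.278 mm³

Volume = 13113.278 mm³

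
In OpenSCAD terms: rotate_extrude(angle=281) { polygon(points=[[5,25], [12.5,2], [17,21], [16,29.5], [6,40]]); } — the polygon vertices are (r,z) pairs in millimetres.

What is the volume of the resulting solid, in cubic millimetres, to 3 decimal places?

Volume = 13523.406 mm³

Profile (r,z), 5 vertices: (5,25) (12.5,2) (17,21) (16,29.5) (6,40)
edge 0: (5,25)→(12.5,2)  cross = 5·2 − 12.5·25 = -302.5000; (r_i+r_j)·cross = 17.5·-302.5000 = -5293.7500
edge 1: (12.5,2)→(17,21)  cross = 12.5·21 − 17·2 = 228.5000; (r_i+r_j)·cross = 29.5·228.5000 = 6740.7500
edge 2: (17,21)→(16,29.5)  cross = 17·29.5 − 16·21 = 165.5000; (r_i+r_j)·cross = 33·165.5000 = 5461.5000
edge 3: (16,29.5)→(6,40)  cross = 16·40 − 6·29.5 = 463.0000; (r_i+r_j)·cross = 22·463.0000 = 10186.0000
edge 4: (6,40)→(5,25)  cross = 6·25 − 5·40 = -50.0000; (r_i+r_j)·cross = 11·-50.0000 = -550.0000
Σcross = 504.5000 → A = |Σcross|/2 = 252.2500 mm²
Σ(r_i+r_j)·cross = 16544.5000 → first moment M = |Σ|/6 = 2757.4167
R_c = M/A = 2757.4167/252.2500 = 10.9313 mm
θ = 281° = 4.904375 rad
V = θ·R_c·A = 4.904375·10.9313·252.2500 = 13523.406 mm³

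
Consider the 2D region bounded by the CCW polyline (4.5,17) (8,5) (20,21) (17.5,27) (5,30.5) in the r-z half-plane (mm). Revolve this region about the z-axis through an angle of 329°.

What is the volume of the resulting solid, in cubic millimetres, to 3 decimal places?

Profile (r,z), 5 vertices: (4.5,17) (8,5) (20,21) (17.5,27) (5,30.5)
edge 0: (4.5,17)→(8,5)  cross = 4.5·5 − 8·17 = -113.5000; (r_i+r_j)·cross = 12.5·-113.5000 = -1418.7500
edge 1: (8,5)→(20,21)  cross = 8·21 − 20·5 = 68.0000; (r_i+r_j)·cross = 28·68.0000 = 1904.0000
edge 2: (20,21)→(17.5,27)  cross = 20·27 − 17.5·21 = 172.5000; (r_i+r_j)·cross = 37.5·172.5000 = 6468.7500
edge 3: (17.5,27)→(5,30.5)  cross = 17.5·30.5 − 5·27 = 398.7500; (r_i+r_j)·cross = 22.5·398.7500 = 8971.8750
edge 4: (5,30.5)→(4.5,17)  cross = 5·17 − 4.5·30.5 = -52.2500; (r_i+r_j)·cross = 9.5·-52.2500 = -496.3750
Σcross = 473.5000 → A = |Σcross|/2 = 236.7500 mm²
Σ(r_i+r_j)·cross = 15429.5000 → first moment M = |Σ|/6 = 2571.5833
R_c = M/A = 2571.5833/236.7500 = 10.8620 mm
θ = 329° = 5.742133 rad
V = θ·R_c·A = 5.742133·10.8620·236.7500 = 14766.374 mm³

Volume = 14766.374 mm³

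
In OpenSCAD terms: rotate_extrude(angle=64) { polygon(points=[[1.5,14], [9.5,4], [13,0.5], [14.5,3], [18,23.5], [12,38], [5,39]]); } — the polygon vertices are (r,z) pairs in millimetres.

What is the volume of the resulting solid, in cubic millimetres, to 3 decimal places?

Volume = 4578.464 mm³

Profile (r,z), 7 vertices: (1.5,14) (9.5,4) (13,0.5) (14.5,3) (18,23.5) (12,38) (5,39)
edge 0: (1.5,14)→(9.5,4)  cross = 1.5·4 − 9.5·14 = -127.0000; (r_i+r_j)·cross = 11·-127.0000 = -1397.0000
edge 1: (9.5,4)→(13,0.5)  cross = 9.5·0.5 − 13·4 = -47.2500; (r_i+r_j)·cross = 22.5·-47.2500 = -1063.1250
edge 2: (13,0.5)→(14.5,3)  cross = 13·3 − 14.5·0.5 = 31.7500; (r_i+r_j)·cross = 27.5·31.7500 = 873.1250
edge 3: (14.5,3)→(18,23.5)  cross = 14.5·23.5 − 18·3 = 286.7500; (r_i+r_j)·cross = 32.5·286.7500 = 9319.3750
edge 4: (18,23.5)→(12,38)  cross = 18·38 − 12·23.5 = 402.0000; (r_i+r_j)·cross = 30·402.0000 = 12060.0000
edge 5: (12,38)→(5,39)  cross = 12·39 − 5·38 = 278.0000; (r_i+r_j)·cross = 17·278.0000 = 4726.0000
edge 6: (5,39)→(1.5,14)  cross = 5·14 − 1.5·39 = 11.5000; (r_i+r_j)·cross = 6.5·11.5000 = 74.7500
Σcross = 835.7500 → A = |Σcross|/2 = 417.8750 mm²
Σ(r_i+r_j)·cross = 24593.1250 → first moment M = |Σ|/6 = 4098.8542
R_c = M/A = 4098.8542/417.8750 = 9.8088 mm
θ = 64° = 1.117011 rad
V = θ·R_c·A = 1.117011·9.8088·417.8750 = 4578.464 mm³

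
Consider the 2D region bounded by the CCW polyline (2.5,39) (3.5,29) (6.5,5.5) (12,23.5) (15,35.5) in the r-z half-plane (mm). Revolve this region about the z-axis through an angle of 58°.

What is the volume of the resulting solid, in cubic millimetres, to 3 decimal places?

Profile (r,z), 5 vertices: (2.5,39) (3.5,29) (6.5,5.5) (12,23.5) (15,35.5)
edge 0: (2.5,39)→(3.5,29)  cross = 2.5·29 − 3.5·39 = -64.0000; (r_i+r_j)·cross = 6·-64.0000 = -384.0000
edge 1: (3.5,29)→(6.5,5.5)  cross = 3.5·5.5 − 6.5·29 = -169.2500; (r_i+r_j)·cross = 10·-169.2500 = -1692.5000
edge 2: (6.5,5.5)→(12,23.5)  cross = 6.5·23.5 − 12·5.5 = 86.7500; (r_i+r_j)·cross = 18.5·86.7500 = 1604.8750
edge 3: (12,23.5)→(15,35.5)  cross = 12·35.5 − 15·23.5 = 73.5000; (r_i+r_j)·cross = 27·73.5000 = 1984.5000
edge 4: (15,35.5)→(2.5,39)  cross = 15·39 − 2.5·35.5 = 496.2500; (r_i+r_j)·cross = 17.5·496.2500 = 8684.3750
Σcross = 423.2500 → A = |Σcross|/2 = 211.6250 mm²
Σ(r_i+r_j)·cross = 10197.2500 → first moment M = |Σ|/6 = 1699.5417
R_c = M/A = 1699.5417/211.6250 = 8.0309 mm
θ = 58° = 1.012291 rad
V = θ·R_c·A = 1.012291·8.0309·211.6250 = 1720.431 mm³

Volume = 1720.431 mm³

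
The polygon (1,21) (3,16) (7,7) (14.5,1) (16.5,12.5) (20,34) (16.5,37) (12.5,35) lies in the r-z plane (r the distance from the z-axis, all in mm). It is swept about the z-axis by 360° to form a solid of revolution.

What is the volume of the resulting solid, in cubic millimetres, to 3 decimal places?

Volume = 27508.571 mm³

Profile (r,z), 8 vertices: (1,21) (3,16) (7,7) (14.5,1) (16.5,12.5) (20,34) (16.5,37) (12.5,35)
edge 0: (1,21)→(3,16)  cross = 1·16 − 3·21 = -47.0000; (r_i+r_j)·cross = 4·-47.0000 = -188.0000
edge 1: (3,16)→(7,7)  cross = 3·7 − 7·16 = -91.0000; (r_i+r_j)·cross = 10·-91.0000 = -910.0000
edge 2: (7,7)→(14.5,1)  cross = 7·1 − 14.5·7 = -94.5000; (r_i+r_j)·cross = 21.5·-94.5000 = -2031.7500
edge 3: (14.5,1)→(16.5,12.5)  cross = 14.5·12.5 − 16.5·1 = 164.7500; (r_i+r_j)·cross = 31·164.7500 = 5107.2500
edge 4: (16.5,12.5)→(20,34)  cross = 16.5·34 − 20·12.5 = 311.0000; (r_i+r_j)·cross = 36.5·311.0000 = 11351.5000
edge 5: (20,34)→(16.5,37)  cross = 20·37 − 16.5·34 = 179.0000; (r_i+r_j)·cross = 36.5·179.0000 = 6533.5000
edge 6: (16.5,37)→(12.5,35)  cross = 16.5·35 − 12.5·37 = 115.0000; (r_i+r_j)·cross = 29·115.0000 = 3335.0000
edge 7: (12.5,35)→(1,21)  cross = 12.5·21 − 1·35 = 227.5000; (r_i+r_j)·cross = 13.5·227.5000 = 3071.2500
Σcross = 764.7500 → A = |Σcross|/2 = 382.3750 mm²
Σ(r_i+r_j)·cross = 26268.7500 → first moment M = |Σ|/6 = 4378.1250
R_c = M/A = 4378.1250/382.3750 = 11.4498 mm
θ = 360° = 6.283185 rad
V = θ·R_c·A = 6.283185·11.4498·382.3750 = 27508.571 mm³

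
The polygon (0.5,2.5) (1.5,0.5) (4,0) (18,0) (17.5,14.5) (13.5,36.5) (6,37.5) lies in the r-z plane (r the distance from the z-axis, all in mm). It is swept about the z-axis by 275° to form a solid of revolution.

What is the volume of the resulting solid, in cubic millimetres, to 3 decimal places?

Volume = 22844.360 mm³

Profile (r,z), 7 vertices: (0.5,2.5) (1.5,0.5) (4,0) (18,0) (17.5,14.5) (13.5,36.5) (6,37.5)
edge 0: (0.5,2.5)→(1.5,0.5)  cross = 0.5·0.5 − 1.5·2.5 = -3.5000; (r_i+r_j)·cross = 2·-3.5000 = -7.0000
edge 1: (1.5,0.5)→(4,0)  cross = 1.5·0 − 4·0.5 = -2.0000; (r_i+r_j)·cross = 5.5·-2.0000 = -11.0000
edge 2: (4,0)→(18,0)  cross = 4·0 − 18·0 = 0.0000; (r_i+r_j)·cross = 22·0.0000 = 0.0000
edge 3: (18,0)→(17.5,14.5)  cross = 18·14.5 − 17.5·0 = 261.0000; (r_i+r_j)·cross = 35.5·261.0000 = 9265.5000
edge 4: (17.5,14.5)→(13.5,36.5)  cross = 17.5·36.5 − 13.5·14.5 = 443.0000; (r_i+r_j)·cross = 31·443.0000 = 13733.0000
edge 5: (13.5,36.5)→(6,37.5)  cross = 13.5·37.5 − 6·36.5 = 287.2500; (r_i+r_j)·cross = 19.5·287.2500 = 5601.3750
edge 6: (6,37.5)→(0.5,2.5)  cross = 6·2.5 − 0.5·37.5 = -3.7500; (r_i+r_j)·cross = 6.5·-3.7500 = -24.3750
Σcross = 982.0000 → A = |Σcross|/2 = 491.0000 mm²
Σ(r_i+r_j)·cross = 28557.5000 → first moment M = |Σ|/6 = 4759.5833
R_c = M/A = 4759.5833/491.0000 = 9.6937 mm
θ = 275° = 4.799655 rad
V = θ·R_c·A = 4.799655·9.6937·491.0000 = 22844.360 mm³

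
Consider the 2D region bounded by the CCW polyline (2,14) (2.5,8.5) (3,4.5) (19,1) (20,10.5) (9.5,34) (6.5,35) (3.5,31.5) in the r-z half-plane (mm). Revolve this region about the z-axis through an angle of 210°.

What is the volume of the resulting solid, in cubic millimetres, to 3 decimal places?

Volume = 15071.878 mm³

Profile (r,z), 8 vertices: (2,14) (2.5,8.5) (3,4.5) (19,1) (20,10.5) (9.5,34) (6.5,35) (3.5,31.5)
edge 0: (2,14)→(2.5,8.5)  cross = 2·8.5 − 2.5·14 = -18.0000; (r_i+r_j)·cross = 4.5·-18.0000 = -81.0000
edge 1: (2.5,8.5)→(3,4.5)  cross = 2.5·4.5 − 3·8.5 = -14.2500; (r_i+r_j)·cross = 5.5·-14.2500 = -78.3750
edge 2: (3,4.5)→(19,1)  cross = 3·1 − 19·4.5 = -82.5000; (r_i+r_j)·cross = 22·-82.5000 = -1815.0000
edge 3: (19,1)→(20,10.5)  cross = 19·10.5 − 20·1 = 179.5000; (r_i+r_j)·cross = 39·179.5000 = 7000.5000
edge 4: (20,10.5)→(9.5,34)  cross = 20·34 − 9.5·10.5 = 580.2500; (r_i+r_j)·cross = 29.5·580.2500 = 17117.3750
edge 5: (9.5,34)→(6.5,35)  cross = 9.5·35 − 6.5·34 = 111.5000; (r_i+r_j)·cross = 16·111.5000 = 1784.0000
edge 6: (6.5,35)→(3.5,31.5)  cross = 6.5·31.5 − 3.5·35 = 82.2500; (r_i+r_j)·cross = 10·82.2500 = 822.5000
edge 7: (3.5,31.5)→(2,14)  cross = 3.5·14 − 2·31.5 = -14.0000; (r_i+r_j)·cross = 5.5·-14.0000 = -77.0000
Σcross = 824.7500 → A = |Σcross|/2 = 412.3750 mm²
Σ(r_i+r_j)·cross = 24673.0000 → first moment M = |Σ|/6 = 4112.1667
R_c = M/A = 4112.1667/412.3750 = 9.9719 mm
θ = 210° = 3.665191 rad
V = θ·R_c·A = 3.665191·9.9719·412.3750 = 15071.878 mm³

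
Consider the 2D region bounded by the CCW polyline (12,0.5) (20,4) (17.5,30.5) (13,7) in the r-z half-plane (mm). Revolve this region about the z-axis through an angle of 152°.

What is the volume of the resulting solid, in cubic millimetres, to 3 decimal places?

Profile (r,z), 4 vertices: (12,0.5) (20,4) (17.5,30.5) (13,7)
edge 0: (12,0.5)→(20,4)  cross = 12·4 − 20·0.5 = 38.0000; (r_i+r_j)·cross = 32·38.0000 = 1216.0000
edge 1: (20,4)→(17.5,30.5)  cross = 20·30.5 − 17.5·4 = 540.0000; (r_i+r_j)·cross = 37.5·540.0000 = 20250.0000
edge 2: (17.5,30.5)→(13,7)  cross = 17.5·7 − 13·30.5 = -274.0000; (r_i+r_j)·cross = 30.5·-274.0000 = -8357.0000
edge 3: (13,7)→(12,0.5)  cross = 13·0.5 − 12·7 = -77.5000; (r_i+r_j)·cross = 25·-77.5000 = -1937.5000
Σcross = 226.5000 → A = |Σcross|/2 = 113.2500 mm²
Σ(r_i+r_j)·cross = 11171.5000 → first moment M = |Σ|/6 = 1861.9167
R_c = M/A = 1861.9167/113.2500 = 16.4408 mm
θ = 152° = 2.652900 rad
V = θ·R_c·A = 2.652900·16.4408·113.2500 = 4939.480 mm³

Volume = 4939.480 mm³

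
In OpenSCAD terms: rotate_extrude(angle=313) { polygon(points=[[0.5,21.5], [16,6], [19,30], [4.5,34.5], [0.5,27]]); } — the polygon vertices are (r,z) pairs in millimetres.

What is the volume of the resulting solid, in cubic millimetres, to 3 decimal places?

Profile (r,z), 5 vertices: (0.5,21.5) (16,6) (19,30) (4.5,34.5) (0.5,27)
edge 0: (0.5,21.5)→(16,6)  cross = 0.5·6 − 16·21.5 = -341.0000; (r_i+r_j)·cross = 16.5·-341.0000 = -5626.5000
edge 1: (16,6)→(19,30)  cross = 16·30 − 19·6 = 366.0000; (r_i+r_j)·cross = 35·366.0000 = 12810.0000
edge 2: (19,30)→(4.5,34.5)  cross = 19·34.5 − 4.5·30 = 520.5000; (r_i+r_j)·cross = 23.5·520.5000 = 12231.7500
edge 3: (4.5,34.5)→(0.5,27)  cross = 4.5·27 − 0.5·34.5 = 104.2500; (r_i+r_j)·cross = 5·104.2500 = 521.2500
edge 4: (0.5,27)→(0.5,21.5)  cross = 0.5·21.5 − 0.5·27 = -2.7500; (r_i+r_j)·cross = 1·-2.7500 = -2.7500
Σcross = 647.0000 → A = |Σcross|/2 = 323.5000 mm²
Σ(r_i+r_j)·cross = 19933.7500 → first moment M = |Σ|/6 = 3322.2917
R_c = M/A = 3322.2917/323.5000 = 10.2698 mm
θ = 313° = 5.462881 rad
V = θ·R_c·A = 5.462881·10.2698·323.5000 = 18149.283 mm³

Volume = 18149.283 mm³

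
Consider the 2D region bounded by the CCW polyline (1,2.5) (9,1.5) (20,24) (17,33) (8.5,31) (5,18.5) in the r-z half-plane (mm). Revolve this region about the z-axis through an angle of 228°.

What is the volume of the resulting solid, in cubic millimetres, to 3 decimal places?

Profile (r,z), 6 vertices: (1,2.5) (9,1.5) (20,24) (17,33) (8.5,31) (5,18.5)
edge 0: (1,2.5)→(9,1.5)  cross = 1·1.5 − 9·2.5 = -21.0000; (r_i+r_j)·cross = 10·-21.0000 = -210.0000
edge 1: (9,1.5)→(20,24)  cross = 9·24 − 20·1.5 = 186.0000; (r_i+r_j)·cross = 29·186.0000 = 5394.0000
edge 2: (20,24)→(17,33)  cross = 20·33 − 17·24 = 252.0000; (r_i+r_j)·cross = 37·252.0000 = 9324.0000
edge 3: (17,33)→(8.5,31)  cross = 17·31 − 8.5·33 = 246.5000; (r_i+r_j)·cross = 25.5·246.5000 = 6285.7500
edge 4: (8.5,31)→(5,18.5)  cross = 8.5·18.5 − 5·31 = 2.2500; (r_i+r_j)·cross = 13.5·2.2500 = 30.3750
edge 5: (5,18.5)→(1,2.5)  cross = 5·2.5 − 1·18.5 = -6.0000; (r_i+r_j)·cross = 6·-6.0000 = -36.0000
Σcross = 659.7500 → A = |Σcross|/2 = 329.8750 mm²
Σ(r_i+r_j)·cross = 20788.1250 → first moment M = |Σ|/6 = 3464.6875
R_c = M/A = 3464.6875/329.8750 = 10.5030 mm
θ = 228° = 3.979351 rad
V = θ·R_c·A = 3.979351·10.5030·329.8750 = 13787.207 mm³

Volume = 13787.207 mm³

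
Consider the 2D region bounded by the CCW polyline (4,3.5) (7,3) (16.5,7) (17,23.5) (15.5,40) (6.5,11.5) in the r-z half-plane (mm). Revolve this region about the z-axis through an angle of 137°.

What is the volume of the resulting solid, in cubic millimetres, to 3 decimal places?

Volume = 6803.928 mm³

Profile (r,z), 6 vertices: (4,3.5) (7,3) (16.5,7) (17,23.5) (15.5,40) (6.5,11.5)
edge 0: (4,3.5)→(7,3)  cross = 4·3 − 7·3.5 = -12.5000; (r_i+r_j)·cross = 11·-12.5000 = -137.5000
edge 1: (7,3)→(16.5,7)  cross = 7·7 − 16.5·3 = -0.5000; (r_i+r_j)·cross = 23.5·-0.5000 = -11.7500
edge 2: (16.5,7)→(17,23.5)  cross = 16.5·23.5 − 17·7 = 268.7500; (r_i+r_j)·cross = 33.5·268.7500 = 9003.1250
edge 3: (17,23.5)→(15.5,40)  cross = 17·40 − 15.5·23.5 = 315.7500; (r_i+r_j)·cross = 32.5·315.7500 = 10261.8750
edge 4: (15.5,40)→(6.5,11.5)  cross = 15.5·11.5 − 6.5·40 = -81.7500; (r_i+r_j)·cross = 22·-81.7500 = -1798.5000
edge 5: (6.5,11.5)→(4,3.5)  cross = 6.5·3.5 − 4·11.5 = -23.2500; (r_i+r_j)·cross = 10.5·-23.2500 = -244.1250
Σcross = 466.5000 → A = |Σcross|/2 = 233.2500 mm²
Σ(r_i+r_j)·cross = 17073.1250 → first moment M = |Σ|/6 = 2845.5208
R_c = M/A = 2845.5208/233.2500 = 12.1994 mm
θ = 137° = 2.391101 rad
V = θ·R_c·A = 2.391101·12.1994·233.2500 = 6803.928 mm³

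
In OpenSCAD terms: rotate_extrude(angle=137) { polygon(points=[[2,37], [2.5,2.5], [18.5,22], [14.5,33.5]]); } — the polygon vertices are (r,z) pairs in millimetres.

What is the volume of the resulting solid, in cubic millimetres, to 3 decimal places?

Profile (r,z), 4 vertices: (2,37) (2.5,2.5) (18.5,22) (14.5,33.5)
edge 0: (2,37)→(2.5,2.5)  cross = 2·2.5 − 2.5·37 = -87.5000; (r_i+r_j)·cross = 4.5·-87.5000 = -393.7500
edge 1: (2.5,2.5)→(18.5,22)  cross = 2.5·22 − 18.5·2.5 = 8.7500; (r_i+r_j)·cross = 21·8.7500 = 183.7500
edge 2: (18.5,22)→(14.5,33.5)  cross = 18.5·33.5 − 14.5·22 = 300.7500; (r_i+r_j)·cross = 33·300.7500 = 9924.7500
edge 3: (14.5,33.5)→(2,37)  cross = 14.5·37 − 2·33.5 = 469.5000; (r_i+r_j)·cross = 16.5·469.5000 = 7746.7500
Σcross = 691.5000 → A = |Σcross|/2 = 345.7500 mm²
Σ(r_i+r_j)·cross = 17461.5000 → first moment M = |Σ|/6 = 2910.2500
R_c = M/A = 2910.2500/345.7500 = 8.4172 mm
θ = 137° = 2.391101 rad
V = θ·R_c·A = 2.391101·8.4172·345.7500 = 6958.702 mm³

Volume = 6958.702 mm³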